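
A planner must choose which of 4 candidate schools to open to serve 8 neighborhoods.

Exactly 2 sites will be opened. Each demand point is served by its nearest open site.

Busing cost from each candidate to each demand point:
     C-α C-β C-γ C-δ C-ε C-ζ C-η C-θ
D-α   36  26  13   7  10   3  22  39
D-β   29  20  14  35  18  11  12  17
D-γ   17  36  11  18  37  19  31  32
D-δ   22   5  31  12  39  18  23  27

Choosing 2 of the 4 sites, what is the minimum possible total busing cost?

Open {D-α, D-δ}.
  C-α→D-δ 22, C-β→D-δ 5, C-γ→D-α 13, C-δ→D-α 7, C-ε→D-α 10, C-ζ→D-α 3, C-η→D-α 22, C-θ→D-δ 27  ⇒ total 109.
Compare {D-α, D-β}: total 111.
Compare {D-β, D-δ}: total 111.
No size-2 selection does better; minimum is 109.

109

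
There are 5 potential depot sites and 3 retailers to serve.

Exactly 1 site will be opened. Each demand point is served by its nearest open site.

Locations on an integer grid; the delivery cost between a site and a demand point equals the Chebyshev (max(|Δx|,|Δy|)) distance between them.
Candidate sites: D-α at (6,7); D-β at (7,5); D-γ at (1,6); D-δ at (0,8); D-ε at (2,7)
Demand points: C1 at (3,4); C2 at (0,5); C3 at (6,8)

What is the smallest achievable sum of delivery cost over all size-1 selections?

Open {D-γ}.
  C1→D-γ 2, C2→D-γ 1, C3→D-γ 5  ⇒ total 8.
Compare {D-ε}: total 9.
Compare {D-α}: total 10.
No size-1 selection does better; minimum is 8.

8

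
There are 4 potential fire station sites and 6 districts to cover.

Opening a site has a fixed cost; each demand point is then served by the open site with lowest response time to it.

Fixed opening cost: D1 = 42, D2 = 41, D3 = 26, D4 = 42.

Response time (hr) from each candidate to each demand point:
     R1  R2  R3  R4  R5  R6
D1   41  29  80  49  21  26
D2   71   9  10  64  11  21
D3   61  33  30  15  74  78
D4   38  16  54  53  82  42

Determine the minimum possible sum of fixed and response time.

Open {D2, D3}: assign each demand point to its cheapest open site.
  R1→D3 61, R2→D2 9, R3→D2 10, R4→D3 15, R5→D2 11, R6→D2 21
  response time 127, fixed 67 → total 194.
Compare {D2, D3, D4}: response time 104 + fixed 109 = 213.
Compare {D1, D2, D3}: response time 107 + fixed 109 = 216.
Compare {D1, D2}: response time 141 + fixed 83 = 224.
All other subsets cost ≥ 213. Minimum total cost: 194.

194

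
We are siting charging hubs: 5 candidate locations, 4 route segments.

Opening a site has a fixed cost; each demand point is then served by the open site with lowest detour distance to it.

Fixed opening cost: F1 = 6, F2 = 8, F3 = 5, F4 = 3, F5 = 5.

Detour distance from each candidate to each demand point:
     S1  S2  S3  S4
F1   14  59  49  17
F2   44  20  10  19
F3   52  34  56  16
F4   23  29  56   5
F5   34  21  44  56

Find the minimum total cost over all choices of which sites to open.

66

Open {F1, F2, F4}: assign each demand point to its cheapest open site.
  S1→F1 14, S2→F2 20, S3→F2 10, S4→F4 5
  detour distance 49, fixed 17 → total 66.
Compare {F2, F4}: detour distance 58 + fixed 11 = 69.
Compare {F1, F2, F3, F4}: detour distance 49 + fixed 22 = 71.
Compare {F1, F2, F4, F5}: detour distance 49 + fixed 22 = 71.
All other subsets cost ≥ 69. Minimum total cost: 66.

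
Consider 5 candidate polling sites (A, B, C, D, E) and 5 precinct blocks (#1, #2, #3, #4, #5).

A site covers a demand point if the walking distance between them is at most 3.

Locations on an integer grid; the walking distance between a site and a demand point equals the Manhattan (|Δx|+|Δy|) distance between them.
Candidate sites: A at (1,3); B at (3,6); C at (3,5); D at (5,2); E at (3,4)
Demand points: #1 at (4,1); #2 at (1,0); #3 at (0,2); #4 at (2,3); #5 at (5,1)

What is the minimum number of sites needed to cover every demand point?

Coverage sets (demand points within 3 of each site):
  A: {#2, #3, #4}
  B: {}
  C: {#4}
  D: {#1, #5}
  E: {#4}
No single site covers all 5 demand points.
But {A, D} covers everything, so the minimum is 2.

2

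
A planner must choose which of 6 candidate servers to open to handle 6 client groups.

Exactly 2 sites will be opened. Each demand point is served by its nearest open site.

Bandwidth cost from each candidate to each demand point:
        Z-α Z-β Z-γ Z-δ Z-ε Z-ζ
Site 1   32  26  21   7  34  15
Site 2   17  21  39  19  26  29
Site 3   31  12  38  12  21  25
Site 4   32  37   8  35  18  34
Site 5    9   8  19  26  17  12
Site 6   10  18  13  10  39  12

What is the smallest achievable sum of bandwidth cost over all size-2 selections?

69

Open {Site 5, Site 6}.
  Z-α→Site 5 9, Z-β→Site 5 8, Z-γ→Site 6 13, Z-δ→Site 6 10, Z-ε→Site 5 17, Z-ζ→Site 5 12  ⇒ total 69.
Compare {Site 1, Site 5}: total 72.
Compare {Site 4, Site 6}: total 76.
No size-2 selection does better; minimum is 69.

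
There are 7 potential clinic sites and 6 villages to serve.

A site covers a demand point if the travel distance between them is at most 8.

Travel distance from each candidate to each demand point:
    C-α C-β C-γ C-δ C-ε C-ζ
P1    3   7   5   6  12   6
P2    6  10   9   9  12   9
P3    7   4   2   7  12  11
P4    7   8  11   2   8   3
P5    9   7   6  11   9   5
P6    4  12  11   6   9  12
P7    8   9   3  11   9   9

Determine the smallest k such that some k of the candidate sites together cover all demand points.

Coverage sets (demand points within 8 of each site):
  P1: {C-α, C-β, C-γ, C-δ, C-ζ}
  P2: {C-α}
  P3: {C-α, C-β, C-γ, C-δ}
  P4: {C-α, C-β, C-δ, C-ε, C-ζ}
  P5: {C-β, C-γ, C-ζ}
  P6: {C-α, C-δ}
  P7: {C-α, C-γ}
No single site covers all 6 demand points.
But {P1, P4} covers everything, so the minimum is 2.

2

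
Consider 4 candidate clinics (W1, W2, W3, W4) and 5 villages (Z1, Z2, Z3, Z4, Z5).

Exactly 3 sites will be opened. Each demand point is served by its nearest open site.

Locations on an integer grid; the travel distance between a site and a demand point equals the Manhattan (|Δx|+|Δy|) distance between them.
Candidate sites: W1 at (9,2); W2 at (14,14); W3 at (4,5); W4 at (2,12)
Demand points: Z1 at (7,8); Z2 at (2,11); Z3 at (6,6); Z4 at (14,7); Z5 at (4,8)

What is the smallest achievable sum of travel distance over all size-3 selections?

Open {W2, W3, W4}.
  Z1→W3 6, Z2→W4 1, Z3→W3 3, Z4→W2 7, Z5→W3 3  ⇒ total 20.
Compare {W1, W3, W4}: total 23.
Compare {W1, W2, W3}: total 27.
No size-3 selection does better; minimum is 20.

20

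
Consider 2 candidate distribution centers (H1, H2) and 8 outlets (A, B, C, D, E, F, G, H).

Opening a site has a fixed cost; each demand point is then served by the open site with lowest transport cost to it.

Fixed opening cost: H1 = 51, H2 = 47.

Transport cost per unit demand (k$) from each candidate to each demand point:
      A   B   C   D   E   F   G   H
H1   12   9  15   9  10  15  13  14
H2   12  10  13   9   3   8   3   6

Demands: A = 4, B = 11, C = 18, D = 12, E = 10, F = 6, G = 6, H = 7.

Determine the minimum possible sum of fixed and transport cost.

Open {H2}: assign each demand point to its cheapest open site.
  A→H2 4×12=48, B→H2 11×10=110, C→H2 18×13=234, D→H2 12×9=108, E→H2 10×3=30, F→H2 6×8=48, G→H2 6×3=18, H→H2 7×6=42
  transport cost 638, fixed 47 → total 685.
Compare {H1, H2}: transport cost 627 + fixed 98 = 725.
Compare {H1}: transport cost 891 + fixed 51 = 942.

685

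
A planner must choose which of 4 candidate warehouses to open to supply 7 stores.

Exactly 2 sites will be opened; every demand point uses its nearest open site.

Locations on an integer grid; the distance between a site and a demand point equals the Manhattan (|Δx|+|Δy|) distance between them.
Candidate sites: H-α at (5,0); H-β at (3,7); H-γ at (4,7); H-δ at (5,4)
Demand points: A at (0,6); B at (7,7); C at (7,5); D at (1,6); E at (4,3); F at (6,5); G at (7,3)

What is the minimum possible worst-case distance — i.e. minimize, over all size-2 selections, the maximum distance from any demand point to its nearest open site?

4

Open {H-β, H-δ}.
  Farthest demand point is A at distance 4 (to H-β); all others are ≤ 4.
With {H-α, H-γ} the worst case is 5.
With {H-γ, H-δ} the worst case is 5.
No size-2 selection achieves below 4.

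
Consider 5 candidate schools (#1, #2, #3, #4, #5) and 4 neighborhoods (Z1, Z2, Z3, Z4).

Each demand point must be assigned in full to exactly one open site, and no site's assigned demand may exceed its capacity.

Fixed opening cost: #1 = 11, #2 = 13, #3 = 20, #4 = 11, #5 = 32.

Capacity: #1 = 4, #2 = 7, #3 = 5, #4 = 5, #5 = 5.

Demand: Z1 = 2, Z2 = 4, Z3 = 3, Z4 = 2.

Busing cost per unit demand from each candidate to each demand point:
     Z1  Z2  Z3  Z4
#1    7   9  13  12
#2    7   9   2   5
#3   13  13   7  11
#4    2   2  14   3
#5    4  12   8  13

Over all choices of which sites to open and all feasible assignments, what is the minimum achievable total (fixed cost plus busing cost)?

Open {#2, #4}; cheapest assignment that respects the capacities:
  #2 (cap 7, load 7): Z1, Z3, Z4 — cost 2×7 + 3×2 + 2×5 = 30
  #4 (cap 5, load 4): Z2 — cost 4×2 = 8
  Shipping 38, fixed 24 → total 62.
  Any other capacity-feasible assignment to {#2, #4} ships for at least 38.
Compare {#1, #2, #4}: its best feasible assignment gives total 73.
Compare {#2, #3, #4}: its best feasible assignment gives total 82.
Every other set of open sites that can feasibly serve all demand totals ≥ 73 even under its best assignment. Minimum: 62.

62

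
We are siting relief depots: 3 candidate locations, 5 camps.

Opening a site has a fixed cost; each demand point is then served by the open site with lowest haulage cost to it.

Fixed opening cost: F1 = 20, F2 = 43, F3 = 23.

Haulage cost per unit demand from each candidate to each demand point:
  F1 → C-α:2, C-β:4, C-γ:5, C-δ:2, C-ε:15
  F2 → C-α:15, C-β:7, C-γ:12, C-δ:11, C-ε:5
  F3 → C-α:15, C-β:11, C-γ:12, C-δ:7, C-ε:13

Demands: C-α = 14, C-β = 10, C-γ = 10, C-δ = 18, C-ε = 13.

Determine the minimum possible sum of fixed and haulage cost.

Open {F1, F2}: assign each demand point to its cheapest open site.
  C-α→F1 14×2=28, C-β→F1 10×4=40, C-γ→F1 10×5=50, C-δ→F1 18×2=36, C-ε→F2 13×5=65
  haulage cost 219, fixed 63 → total 282.
Compare {F1, F2, F3}: haulage cost 219 + fixed 86 = 305.
Compare {F1, F3}: haulage cost 323 + fixed 43 = 366.
Compare {F1}: haulage cost 349 + fixed 20 = 369.
All other subsets cost ≥ 305. Minimum total cost: 282.

282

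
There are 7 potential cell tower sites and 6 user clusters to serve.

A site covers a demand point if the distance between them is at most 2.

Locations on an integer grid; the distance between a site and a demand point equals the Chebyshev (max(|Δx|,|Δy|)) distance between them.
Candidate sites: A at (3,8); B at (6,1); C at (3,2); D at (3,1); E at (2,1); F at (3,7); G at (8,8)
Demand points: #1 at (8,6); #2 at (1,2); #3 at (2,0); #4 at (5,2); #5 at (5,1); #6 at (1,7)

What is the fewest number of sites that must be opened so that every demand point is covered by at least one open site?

3

Coverage sets (demand points within 2 of each site):
  A: {#6}
  B: {#4, #5}
  C: {#2, #3, #4, #5}
  D: {#2, #3, #4, #5}
  E: {#2, #3}
  F: {#6}
  G: {#1}
No 2 sites suffice: every size-2 union leaves at least one demand point uncovered.
But {A, C, G} covers everything, so the minimum is 3.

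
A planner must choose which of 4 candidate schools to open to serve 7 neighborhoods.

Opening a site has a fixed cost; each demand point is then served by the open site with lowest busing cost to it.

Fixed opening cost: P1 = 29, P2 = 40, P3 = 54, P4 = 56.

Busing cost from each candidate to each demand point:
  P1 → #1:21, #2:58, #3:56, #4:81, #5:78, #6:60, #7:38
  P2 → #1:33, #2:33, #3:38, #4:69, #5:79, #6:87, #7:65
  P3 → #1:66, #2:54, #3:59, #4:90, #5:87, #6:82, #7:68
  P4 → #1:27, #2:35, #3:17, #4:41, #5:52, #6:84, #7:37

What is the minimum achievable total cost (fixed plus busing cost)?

348

Open {P1, P4}: assign each demand point to its cheapest open site.
  #1→P1 21, #2→P4 35, #3→P4 17, #4→P4 41, #5→P4 52, #6→P1 60, #7→P4 37
  busing cost 263, fixed 85 → total 348.
Compare {P4}: busing cost 293 + fixed 56 = 349.
Compare {P1, P2, P4}: busing cost 261 + fixed 125 = 386.
Compare {P2, P4}: busing cost 291 + fixed 96 = 387.
All other subsets cost ≥ 349. Minimum total cost: 348.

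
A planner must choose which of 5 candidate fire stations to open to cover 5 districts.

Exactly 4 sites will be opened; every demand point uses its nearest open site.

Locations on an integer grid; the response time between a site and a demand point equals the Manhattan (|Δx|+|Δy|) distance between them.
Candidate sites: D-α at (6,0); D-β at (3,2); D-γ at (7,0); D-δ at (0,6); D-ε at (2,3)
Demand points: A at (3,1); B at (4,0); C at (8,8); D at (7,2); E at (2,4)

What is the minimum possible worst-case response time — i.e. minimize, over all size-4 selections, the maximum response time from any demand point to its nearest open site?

9

Open {D-α, D-β, D-γ, D-δ}.
  Farthest demand point is C at response time 9 (to D-γ); all others are ≤ 9.
With {D-α, D-β, D-γ, D-ε} the worst case is 9.
With {D-α, D-γ, D-δ, D-ε} the worst case is 9.
No size-4 selection achieves below 9.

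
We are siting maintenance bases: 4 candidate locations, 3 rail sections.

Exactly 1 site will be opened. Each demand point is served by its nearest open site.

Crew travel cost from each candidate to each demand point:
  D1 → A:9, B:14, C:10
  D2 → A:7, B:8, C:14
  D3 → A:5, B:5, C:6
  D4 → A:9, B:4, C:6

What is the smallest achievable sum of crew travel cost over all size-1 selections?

16

Open {D3}.
  A→D3 5, B→D3 5, C→D3 6  ⇒ total 16.
Compare {D4}: total 19.
Compare {D2}: total 29.
No size-1 selection does better; minimum is 16.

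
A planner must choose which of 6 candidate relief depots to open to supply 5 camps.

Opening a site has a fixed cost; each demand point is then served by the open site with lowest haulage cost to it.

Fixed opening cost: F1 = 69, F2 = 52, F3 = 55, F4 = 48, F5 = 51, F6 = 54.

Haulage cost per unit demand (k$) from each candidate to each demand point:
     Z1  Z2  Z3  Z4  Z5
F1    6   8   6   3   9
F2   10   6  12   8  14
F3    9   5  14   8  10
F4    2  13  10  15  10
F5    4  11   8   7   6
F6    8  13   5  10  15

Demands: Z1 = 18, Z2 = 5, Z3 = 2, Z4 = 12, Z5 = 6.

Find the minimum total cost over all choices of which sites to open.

Open {F1, F4}: assign each demand point to its cheapest open site.
  Z1→F4 18×2=36, Z2→F1 5×8=40, Z3→F1 2×6=12, Z4→F1 12×3=36, Z5→F1 6×9=54
  haulage cost 178, fixed 117 → total 295.
Compare {F5}: haulage cost 263 + fixed 51 = 314.
Compare {F1, F5}: haulage cost 196 + fixed 120 = 316.
Compare {F1}: haulage cost 250 + fixed 69 = 319.
All other subsets cost ≥ 314. Minimum total cost: 295.

295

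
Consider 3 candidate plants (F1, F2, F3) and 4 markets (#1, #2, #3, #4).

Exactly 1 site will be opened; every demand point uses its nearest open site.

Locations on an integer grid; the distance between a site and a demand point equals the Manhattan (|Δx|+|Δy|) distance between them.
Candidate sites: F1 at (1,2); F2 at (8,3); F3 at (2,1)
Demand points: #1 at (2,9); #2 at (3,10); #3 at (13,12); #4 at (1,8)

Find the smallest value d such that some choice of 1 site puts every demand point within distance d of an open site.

Open {F2}.
  Farthest demand point is #3 at distance 14 (to F2); all others are ≤ 14.
With {F1} the worst case is 22.
With {F3} the worst case is 22.
No size-1 selection achieves below 14.

14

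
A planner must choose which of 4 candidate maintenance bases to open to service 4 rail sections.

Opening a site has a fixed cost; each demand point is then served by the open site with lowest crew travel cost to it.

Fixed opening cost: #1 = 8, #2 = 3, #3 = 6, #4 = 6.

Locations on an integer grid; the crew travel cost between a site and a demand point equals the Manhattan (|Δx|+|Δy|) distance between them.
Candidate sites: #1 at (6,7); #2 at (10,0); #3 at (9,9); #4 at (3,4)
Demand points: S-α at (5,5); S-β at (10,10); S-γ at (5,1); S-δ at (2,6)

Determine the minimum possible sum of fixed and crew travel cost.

Open {#3, #4}: assign each demand point to its cheapest open site.
  S-α→#4 3, S-β→#3 2, S-γ→#4 5, S-δ→#4 3
  crew travel cost 13, fixed 12 → total 25.
Compare {#2, #3, #4}: crew travel cost 13 + fixed 15 = 28.
Compare {#1}: crew travel cost 22 + fixed 8 = 30.
Compare {#4}: crew travel cost 24 + fixed 6 = 30.
All other subsets cost ≥ 28. Minimum total cost: 25.

25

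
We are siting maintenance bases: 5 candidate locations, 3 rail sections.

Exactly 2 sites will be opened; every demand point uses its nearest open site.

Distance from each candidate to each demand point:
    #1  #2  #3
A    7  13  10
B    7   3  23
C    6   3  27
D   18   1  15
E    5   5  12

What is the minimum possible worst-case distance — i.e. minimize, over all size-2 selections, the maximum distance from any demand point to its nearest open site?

10

Open {A, B}.
  Farthest demand point is #3 at distance 10 (to A); all others are ≤ 10.
With {A, C} the worst case is 10.
With {A, D} the worst case is 10.
No size-2 selection achieves below 10.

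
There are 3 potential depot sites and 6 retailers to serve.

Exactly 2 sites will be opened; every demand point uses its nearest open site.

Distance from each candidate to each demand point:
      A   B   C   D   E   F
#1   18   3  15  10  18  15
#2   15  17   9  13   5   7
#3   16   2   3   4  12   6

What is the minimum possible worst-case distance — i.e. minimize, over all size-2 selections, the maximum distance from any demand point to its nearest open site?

Open {#1, #2}.
  Farthest demand point is A at distance 15 (to #2); all others are ≤ 15.
With {#2, #3} the worst case is 15.
With {#1, #3} the worst case is 16.
No size-2 selection achieves below 15.

15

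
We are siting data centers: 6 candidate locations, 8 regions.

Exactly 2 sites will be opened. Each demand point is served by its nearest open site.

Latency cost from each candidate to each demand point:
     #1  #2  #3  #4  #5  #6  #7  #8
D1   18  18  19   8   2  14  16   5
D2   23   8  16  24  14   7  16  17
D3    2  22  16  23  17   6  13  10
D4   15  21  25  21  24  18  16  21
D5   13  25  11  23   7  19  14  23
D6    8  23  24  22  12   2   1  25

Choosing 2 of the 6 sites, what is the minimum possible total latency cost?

63

Open {D1, D6}.
  #1→D6 8, #2→D1 18, #3→D1 19, #4→D1 8, #5→D1 2, #6→D6 2, #7→D6 1, #8→D1 5  ⇒ total 63.
Compare {D1, D3}: total 70.
Compare {D1, D2}: total 80.
No size-2 selection does better; minimum is 63.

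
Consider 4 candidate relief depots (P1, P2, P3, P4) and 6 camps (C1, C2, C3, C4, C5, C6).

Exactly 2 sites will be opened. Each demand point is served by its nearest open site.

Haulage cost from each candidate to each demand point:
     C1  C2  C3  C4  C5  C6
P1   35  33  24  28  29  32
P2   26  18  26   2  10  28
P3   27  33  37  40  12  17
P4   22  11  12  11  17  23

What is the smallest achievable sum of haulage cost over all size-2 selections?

Open {P2, P4}.
  C1→P4 22, C2→P4 11, C3→P4 12, C4→P2 2, C5→P2 10, C6→P4 23  ⇒ total 80.
Compare {P3, P4}: total 85.
Compare {P1, P4}: total 96.
No size-2 selection does better; minimum is 80.

80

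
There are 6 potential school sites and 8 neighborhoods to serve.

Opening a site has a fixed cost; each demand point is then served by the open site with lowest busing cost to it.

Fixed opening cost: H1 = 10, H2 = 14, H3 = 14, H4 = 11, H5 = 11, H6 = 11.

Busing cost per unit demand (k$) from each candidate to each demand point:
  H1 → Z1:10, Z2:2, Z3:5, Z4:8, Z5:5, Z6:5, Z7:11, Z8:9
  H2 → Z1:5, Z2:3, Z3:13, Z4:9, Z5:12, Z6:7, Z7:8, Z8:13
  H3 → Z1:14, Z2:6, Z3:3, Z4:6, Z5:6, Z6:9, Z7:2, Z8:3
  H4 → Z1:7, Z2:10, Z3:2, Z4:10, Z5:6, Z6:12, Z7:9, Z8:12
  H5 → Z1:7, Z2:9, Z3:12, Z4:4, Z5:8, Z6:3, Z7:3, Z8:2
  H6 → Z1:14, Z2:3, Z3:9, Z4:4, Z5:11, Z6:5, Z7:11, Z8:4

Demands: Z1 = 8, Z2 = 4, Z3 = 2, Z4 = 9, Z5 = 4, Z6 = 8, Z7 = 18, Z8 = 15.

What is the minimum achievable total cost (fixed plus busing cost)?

Open {H2, H3, H5}: assign each demand point to its cheapest open site.
  Z1→H2 8×5=40, Z2→H2 4×3=12, Z3→H3 2×3=6, Z4→H5 9×4=36, Z5→H3 4×6=24, Z6→H5 8×3=24, Z7→H3 18×2=36, Z8→H5 15×2=30
  busing cost 208, fixed 39 → total 247.
Compare {H1, H2, H3, H5}: busing cost 200 + fixed 49 = 249.
Compare {H1, H3, H5}: busing cost 216 + fixed 35 = 251.
Compare {H2, H3, H4, H5}: busing cost 206 + fixed 50 = 256.
All other subsets cost ≥ 249. Minimum total cost: 247.

247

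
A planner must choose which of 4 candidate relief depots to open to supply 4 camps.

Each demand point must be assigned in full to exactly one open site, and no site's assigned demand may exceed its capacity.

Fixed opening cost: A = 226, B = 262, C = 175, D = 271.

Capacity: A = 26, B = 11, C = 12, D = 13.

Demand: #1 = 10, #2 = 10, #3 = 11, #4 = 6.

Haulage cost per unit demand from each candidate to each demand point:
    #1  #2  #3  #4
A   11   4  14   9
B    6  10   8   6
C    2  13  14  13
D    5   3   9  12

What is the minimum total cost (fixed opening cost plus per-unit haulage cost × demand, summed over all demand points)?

Open {A, C}; cheapest assignment that respects the capacities:
  A (cap 26, load 26): #1, #2, #4 — cost 10×11 + 10×4 + 6×9 = 204
  C (cap 12, load 11): #3 — cost 11×14 = 154
  Shipping 358, fixed 401 → total 759.
  Any other capacity-feasible assignment to {A, C} ships for at least 358.
Compare {A, B}: its best feasible assignment gives total 780.
Compare {A, D}: its best feasible assignment gives total 800.
Every other set of open sites that can feasibly serve all demand totals ≥ 780 even under its best assignment. Minimum: 759.

759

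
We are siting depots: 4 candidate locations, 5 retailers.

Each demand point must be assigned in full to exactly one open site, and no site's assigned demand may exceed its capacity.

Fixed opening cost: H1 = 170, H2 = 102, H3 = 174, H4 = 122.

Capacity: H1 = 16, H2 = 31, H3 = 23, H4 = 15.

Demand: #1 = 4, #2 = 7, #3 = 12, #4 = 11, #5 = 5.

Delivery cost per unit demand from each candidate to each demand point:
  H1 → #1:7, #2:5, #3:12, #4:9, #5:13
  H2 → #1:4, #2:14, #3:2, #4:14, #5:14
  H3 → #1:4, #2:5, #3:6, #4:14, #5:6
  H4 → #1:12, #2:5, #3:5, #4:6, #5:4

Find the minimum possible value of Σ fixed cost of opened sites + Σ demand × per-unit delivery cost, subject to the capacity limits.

Open {H2, H4}; cheapest assignment that respects the capacities:
  H2 (cap 31, load 27): #1, #3, #4 — cost 4×4 + 12×2 + 11×14 = 194
  H4 (cap 15, load 12): #2, #5 — cost 7×5 + 5×4 = 55
  Shipping 249, fixed 224 → total 473.
  Any other capacity-feasible assignment to {H2, H4} ships for at least 249.
Compare {H2, H3}: its best feasible assignment gives total 535.
Compare {H1, H2}: its best feasible assignment gives total 566.
Every other set of open sites that can feasibly serve all demand totals ≥ 535 even under its best assignment. Minimum: 473.

473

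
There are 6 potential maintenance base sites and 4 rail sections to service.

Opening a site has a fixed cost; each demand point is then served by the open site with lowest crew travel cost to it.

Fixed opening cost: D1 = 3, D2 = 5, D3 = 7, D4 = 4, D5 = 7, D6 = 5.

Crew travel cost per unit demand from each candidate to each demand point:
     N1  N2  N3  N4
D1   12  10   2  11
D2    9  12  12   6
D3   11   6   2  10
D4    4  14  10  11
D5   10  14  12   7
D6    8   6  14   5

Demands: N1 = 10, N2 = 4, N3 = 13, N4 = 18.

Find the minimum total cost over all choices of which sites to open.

Open {D1, D4, D6}: assign each demand point to its cheapest open site.
  N1→D4 10×4=40, N2→D6 4×6=24, N3→D1 13×2=26, N4→D6 18×5=90
  crew travel cost 180, fixed 12 → total 192.
Compare {D3, D4, D6}: crew travel cost 180 + fixed 16 = 196.
Compare {D1, D2, D4, D6}: crew travel cost 180 + fixed 17 = 197.
Compare {D1, D3, D4, D6}: crew travel cost 180 + fixed 19 = 199.
All other subsets cost ≥ 196. Minimum total cost: 192.

192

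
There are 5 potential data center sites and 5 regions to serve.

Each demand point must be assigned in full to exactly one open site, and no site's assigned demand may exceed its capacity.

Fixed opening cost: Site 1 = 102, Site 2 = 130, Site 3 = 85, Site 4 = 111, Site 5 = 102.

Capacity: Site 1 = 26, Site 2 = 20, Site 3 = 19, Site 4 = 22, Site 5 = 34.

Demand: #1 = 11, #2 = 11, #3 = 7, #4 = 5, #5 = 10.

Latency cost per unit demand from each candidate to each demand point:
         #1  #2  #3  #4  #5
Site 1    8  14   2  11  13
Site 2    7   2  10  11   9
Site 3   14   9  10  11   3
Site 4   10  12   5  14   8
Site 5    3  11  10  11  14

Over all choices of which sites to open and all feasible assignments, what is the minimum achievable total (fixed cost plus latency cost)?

496

Open {Site 3, Site 5}; cheapest assignment that respects the capacities:
  Site 3 (cap 19, load 17): #3, #5 — cost 7×10 + 10×3 = 100
  Site 5 (cap 34, load 27): #1, #2, #4 — cost 11×3 + 11×11 + 5×11 = 209
  Shipping 309, fixed 187 → total 496.
  Any other capacity-feasible assignment to {Site 3, Site 5} ships for at least 309.
Compare {Site 1, Site 2, Site 3}: its best feasible assignment gives total 526.
Compare {Site 2, Site 3, Site 5}: its best feasible assignment gives total 527.
Every other set of open sites that can feasibly serve all demand totals ≥ 526 even under its best assignment. Minimum: 496.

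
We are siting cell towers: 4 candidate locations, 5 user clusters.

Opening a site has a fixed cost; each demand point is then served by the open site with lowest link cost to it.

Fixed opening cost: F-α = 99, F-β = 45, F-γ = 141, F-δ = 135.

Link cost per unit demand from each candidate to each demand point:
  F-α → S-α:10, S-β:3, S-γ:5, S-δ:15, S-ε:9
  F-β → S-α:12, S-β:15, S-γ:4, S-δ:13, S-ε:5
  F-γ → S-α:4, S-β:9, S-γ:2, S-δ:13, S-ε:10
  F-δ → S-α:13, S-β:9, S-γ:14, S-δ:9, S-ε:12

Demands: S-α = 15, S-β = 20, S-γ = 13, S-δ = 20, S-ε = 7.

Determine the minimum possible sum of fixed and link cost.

Open {F-α, F-β}: assign each demand point to its cheapest open site.
  S-α→F-α 15×10=150, S-β→F-α 20×3=60, S-γ→F-β 13×4=52, S-δ→F-β 20×13=260, S-ε→F-β 7×5=35
  link cost 557, fixed 144 → total 701.
Compare {F-α, F-γ}: link cost 469 + fixed 240 = 709.
Compare {F-α, F-β, F-γ}: link cost 441 + fixed 285 = 726.
Compare {F-α}: link cost 638 + fixed 99 = 737.
All other subsets cost ≥ 709. Minimum total cost: 701.

701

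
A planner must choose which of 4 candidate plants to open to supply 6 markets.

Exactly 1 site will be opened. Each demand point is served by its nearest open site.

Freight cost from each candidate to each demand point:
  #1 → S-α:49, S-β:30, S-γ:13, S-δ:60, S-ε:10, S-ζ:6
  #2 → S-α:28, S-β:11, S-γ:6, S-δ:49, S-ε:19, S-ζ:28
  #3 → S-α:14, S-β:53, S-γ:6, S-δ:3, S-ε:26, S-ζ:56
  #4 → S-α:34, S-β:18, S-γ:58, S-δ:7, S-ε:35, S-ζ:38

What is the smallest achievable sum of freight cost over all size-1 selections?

141

Open {#2}.
  S-α→#2 28, S-β→#2 11, S-γ→#2 6, S-δ→#2 49, S-ε→#2 19, S-ζ→#2 28  ⇒ total 141.
Compare {#3}: total 158.
Compare {#1}: total 168.
No size-1 selection does better; minimum is 141.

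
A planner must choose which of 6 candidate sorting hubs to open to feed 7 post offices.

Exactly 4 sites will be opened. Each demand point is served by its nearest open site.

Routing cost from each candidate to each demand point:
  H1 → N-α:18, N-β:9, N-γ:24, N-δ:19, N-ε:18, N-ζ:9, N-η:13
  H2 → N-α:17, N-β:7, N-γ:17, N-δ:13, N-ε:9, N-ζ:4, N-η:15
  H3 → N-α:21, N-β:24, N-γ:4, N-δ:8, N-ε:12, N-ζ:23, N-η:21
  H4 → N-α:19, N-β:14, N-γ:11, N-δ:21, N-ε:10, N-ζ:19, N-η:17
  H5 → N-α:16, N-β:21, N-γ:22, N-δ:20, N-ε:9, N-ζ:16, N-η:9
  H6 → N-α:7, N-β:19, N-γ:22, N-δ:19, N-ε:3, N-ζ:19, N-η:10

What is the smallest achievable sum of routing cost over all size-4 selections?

Open {H2, H3, H5, H6}.
  N-α→H6 7, N-β→H2 7, N-γ→H3 4, N-δ→H3 8, N-ε→H6 3, N-ζ→H2 4, N-η→H5 9  ⇒ total 42.
Compare {H1, H2, H3, H6}: total 43.
Compare {H2, H3, H4, H6}: total 43.
No size-4 selection does better; minimum is 42.

42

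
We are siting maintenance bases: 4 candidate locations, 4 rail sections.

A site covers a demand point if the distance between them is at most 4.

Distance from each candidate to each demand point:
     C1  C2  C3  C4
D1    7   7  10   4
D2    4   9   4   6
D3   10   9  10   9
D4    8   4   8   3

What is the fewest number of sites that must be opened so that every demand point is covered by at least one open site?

2

Coverage sets (demand points within 4 of each site):
  D1: {C4}
  D2: {C1, C3}
  D3: {}
  D4: {C2, C4}
No single site covers all 4 demand points.
But {D2, D4} covers everything, so the minimum is 2.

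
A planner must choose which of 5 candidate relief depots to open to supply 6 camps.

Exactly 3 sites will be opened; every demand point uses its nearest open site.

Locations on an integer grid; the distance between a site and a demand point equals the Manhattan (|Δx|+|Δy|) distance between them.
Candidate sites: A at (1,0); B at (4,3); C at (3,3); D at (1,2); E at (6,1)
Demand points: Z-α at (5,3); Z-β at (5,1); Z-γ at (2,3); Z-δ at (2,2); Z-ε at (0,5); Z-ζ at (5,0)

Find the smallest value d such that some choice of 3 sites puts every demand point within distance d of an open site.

4

Open {A, B, D}.
  Farthest demand point is Z-ε at distance 4 (to D); all others are ≤ 4.
With {A, C, D} the worst case is 4.
With {A, D, E} the worst case is 4.
No size-3 selection achieves below 4.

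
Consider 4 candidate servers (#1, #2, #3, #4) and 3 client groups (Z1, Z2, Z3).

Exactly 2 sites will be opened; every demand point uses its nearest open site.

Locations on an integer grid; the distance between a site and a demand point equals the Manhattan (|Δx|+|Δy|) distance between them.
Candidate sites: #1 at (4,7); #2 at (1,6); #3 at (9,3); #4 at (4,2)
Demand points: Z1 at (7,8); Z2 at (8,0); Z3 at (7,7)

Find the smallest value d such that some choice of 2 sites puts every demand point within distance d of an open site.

Open {#1, #3}.
  Farthest demand point is Z1 at distance 4 (to #1); all others are ≤ 4.
With {#1, #4} the worst case is 6.
With {#2, #3} the worst case is 7.
No size-2 selection achieves below 4.

4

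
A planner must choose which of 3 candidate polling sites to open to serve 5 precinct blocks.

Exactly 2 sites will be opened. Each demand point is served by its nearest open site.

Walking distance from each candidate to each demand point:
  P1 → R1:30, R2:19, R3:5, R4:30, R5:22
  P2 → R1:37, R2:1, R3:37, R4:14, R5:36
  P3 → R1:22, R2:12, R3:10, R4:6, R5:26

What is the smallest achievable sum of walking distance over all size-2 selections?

65

Open {P2, P3}.
  R1→P3 22, R2→P2 1, R3→P3 10, R4→P3 6, R5→P3 26  ⇒ total 65.
Compare {P1, P3}: total 67.
Compare {P1, P2}: total 72.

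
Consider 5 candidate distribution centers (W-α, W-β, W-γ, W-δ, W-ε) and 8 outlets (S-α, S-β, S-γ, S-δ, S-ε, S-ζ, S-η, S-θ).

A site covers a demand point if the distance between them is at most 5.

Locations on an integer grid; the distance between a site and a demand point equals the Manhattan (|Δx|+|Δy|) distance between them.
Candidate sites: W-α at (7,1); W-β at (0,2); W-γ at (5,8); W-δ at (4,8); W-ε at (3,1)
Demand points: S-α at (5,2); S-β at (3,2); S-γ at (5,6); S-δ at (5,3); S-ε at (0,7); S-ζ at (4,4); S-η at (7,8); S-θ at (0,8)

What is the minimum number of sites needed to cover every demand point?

Coverage sets (demand points within 5 of each site):
  W-α: {S-α, S-β, S-δ}
  W-β: {S-α, S-β, S-ε}
  W-γ: {S-γ, S-δ, S-ζ, S-η, S-θ}
  W-δ: {S-γ, S-ε, S-ζ, S-η, S-θ}
  W-ε: {S-α, S-β, S-δ, S-ζ}
No single site covers all 8 demand points.
But {W-α, W-δ} covers everything, so the minimum is 2.

2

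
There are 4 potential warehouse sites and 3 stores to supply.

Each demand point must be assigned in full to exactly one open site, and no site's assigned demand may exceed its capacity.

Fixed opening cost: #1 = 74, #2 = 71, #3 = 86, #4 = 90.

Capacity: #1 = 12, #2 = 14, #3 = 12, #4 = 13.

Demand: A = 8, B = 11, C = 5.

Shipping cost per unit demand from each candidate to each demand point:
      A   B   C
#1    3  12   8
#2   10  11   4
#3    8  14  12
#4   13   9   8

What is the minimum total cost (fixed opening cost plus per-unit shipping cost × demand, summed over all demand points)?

Open {#2, #4}; cheapest assignment that respects the capacities:
  #2 (cap 14, load 13): A, C — cost 8×10 + 5×4 = 100
  #4 (cap 13, load 11): B — cost 11×9 = 99
  Shipping 199, fixed 161 → total 360.
  Any other capacity-feasible assignment to {#2, #4} ships for at least 199.
Compare {#1, #2}: its best feasible assignment gives total 377.
Compare {#1, #2, #4}: its best feasible assignment gives total 378.
Every other set of open sites that can feasibly serve all demand totals ≥ 377 even under its best assignment. Minimum: 360.

360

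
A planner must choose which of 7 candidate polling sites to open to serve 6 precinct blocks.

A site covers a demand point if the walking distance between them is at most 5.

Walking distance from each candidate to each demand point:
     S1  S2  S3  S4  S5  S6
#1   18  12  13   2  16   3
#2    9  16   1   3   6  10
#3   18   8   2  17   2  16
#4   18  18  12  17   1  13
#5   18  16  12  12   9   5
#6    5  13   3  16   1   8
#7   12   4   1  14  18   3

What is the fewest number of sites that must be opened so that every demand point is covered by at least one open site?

Coverage sets (demand points within 5 of each site):
  #1: {S4, S6}
  #2: {S3, S4}
  #3: {S3, S5}
  #4: {S5}
  #5: {S6}
  #6: {S1, S3, S5}
  #7: {S2, S3, S6}
No 2 sites suffice: every size-2 union leaves at least one demand point uncovered.
But {#1, #6, #7} covers everything, so the minimum is 3.

3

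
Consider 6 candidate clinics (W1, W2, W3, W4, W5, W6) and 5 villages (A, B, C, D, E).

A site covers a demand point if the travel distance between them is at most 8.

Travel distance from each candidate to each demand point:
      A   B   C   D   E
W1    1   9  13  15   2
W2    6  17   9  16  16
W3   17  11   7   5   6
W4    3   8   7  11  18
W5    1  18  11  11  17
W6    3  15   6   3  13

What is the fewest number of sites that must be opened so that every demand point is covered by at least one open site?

2

Coverage sets (demand points within 8 of each site):
  W1: {A, E}
  W2: {A}
  W3: {C, D, E}
  W4: {A, B, C}
  W5: {A}
  W6: {A, C, D}
No single site covers all 5 demand points.
But {W3, W4} covers everything, so the minimum is 2.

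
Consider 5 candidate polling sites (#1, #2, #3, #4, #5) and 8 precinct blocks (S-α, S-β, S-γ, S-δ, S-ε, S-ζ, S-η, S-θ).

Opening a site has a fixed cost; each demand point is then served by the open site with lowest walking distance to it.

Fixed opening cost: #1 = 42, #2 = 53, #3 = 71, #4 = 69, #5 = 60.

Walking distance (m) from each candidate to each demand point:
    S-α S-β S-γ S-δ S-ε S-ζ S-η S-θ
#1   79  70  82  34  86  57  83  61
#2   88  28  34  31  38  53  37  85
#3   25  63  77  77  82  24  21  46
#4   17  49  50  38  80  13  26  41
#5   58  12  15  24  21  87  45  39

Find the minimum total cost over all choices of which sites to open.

296

Open {#4, #5}: assign each demand point to its cheapest open site.
  S-α→#4 17, S-β→#5 12, S-γ→#5 15, S-δ→#5 24, S-ε→#5 21, S-ζ→#4 13, S-η→#4 26, S-θ→#5 39
  walking distance 167, fixed 129 → total 296.
Compare {#3, #5}: walking distance 181 + fixed 131 = 312.
Compare {#1, #4, #5}: walking distance 167 + fixed 171 = 338.
Compare {#2, #4, #5}: walking distance 167 + fixed 182 = 349.
All other subsets cost ≥ 312. Minimum total cost: 296.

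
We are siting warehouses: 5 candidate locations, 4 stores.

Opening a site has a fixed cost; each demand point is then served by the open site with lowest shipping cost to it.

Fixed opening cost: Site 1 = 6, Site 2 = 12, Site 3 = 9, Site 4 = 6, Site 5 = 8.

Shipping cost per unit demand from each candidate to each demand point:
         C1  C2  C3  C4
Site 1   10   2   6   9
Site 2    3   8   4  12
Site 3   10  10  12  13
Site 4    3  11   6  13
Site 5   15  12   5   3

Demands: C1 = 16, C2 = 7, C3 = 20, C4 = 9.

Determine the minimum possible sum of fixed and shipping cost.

195

Open {Site 1, Site 2, Site 5}: assign each demand point to its cheapest open site.
  C1→Site 2 16×3=48, C2→Site 1 7×2=14, C3→Site 2 20×4=80, C4→Site 5 9×3=27
  shipping cost 169, fixed 26 → total 195.
Compare {Site 1, Site 2, Site 4, Site 5}: shipping cost 169 + fixed 32 = 201.
Compare {Site 1, Site 2, Site 3, Site 5}: shipping cost 169 + fixed 35 = 204.
Compare {Site 1, Site 4, Site 5}: shipping cost 189 + fixed 20 = 209.
All other subsets cost ≥ 201. Minimum total cost: 195.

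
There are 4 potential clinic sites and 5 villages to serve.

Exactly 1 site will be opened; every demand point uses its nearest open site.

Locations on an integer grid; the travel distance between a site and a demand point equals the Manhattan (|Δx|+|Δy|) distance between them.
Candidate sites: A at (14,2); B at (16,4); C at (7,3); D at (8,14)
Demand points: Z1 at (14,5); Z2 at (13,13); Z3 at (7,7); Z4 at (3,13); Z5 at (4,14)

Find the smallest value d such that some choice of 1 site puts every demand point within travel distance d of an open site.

Open {D}.
  Farthest demand point is Z1 at travel distance 15 (to D); all others are ≤ 15.
With {C} the worst case is 16.
With {A} the worst case is 22.
No size-1 selection achieves below 15.

15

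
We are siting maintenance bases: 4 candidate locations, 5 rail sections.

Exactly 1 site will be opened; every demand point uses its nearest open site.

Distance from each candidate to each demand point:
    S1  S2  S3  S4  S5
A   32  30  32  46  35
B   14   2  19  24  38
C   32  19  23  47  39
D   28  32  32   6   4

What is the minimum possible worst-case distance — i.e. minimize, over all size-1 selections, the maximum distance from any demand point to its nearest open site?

32

Open {D}.
  Farthest demand point is S2 at distance 32 (to D); all others are ≤ 32.
With {B} the worst case is 38.
With {A} the worst case is 46.
No size-1 selection achieves below 32.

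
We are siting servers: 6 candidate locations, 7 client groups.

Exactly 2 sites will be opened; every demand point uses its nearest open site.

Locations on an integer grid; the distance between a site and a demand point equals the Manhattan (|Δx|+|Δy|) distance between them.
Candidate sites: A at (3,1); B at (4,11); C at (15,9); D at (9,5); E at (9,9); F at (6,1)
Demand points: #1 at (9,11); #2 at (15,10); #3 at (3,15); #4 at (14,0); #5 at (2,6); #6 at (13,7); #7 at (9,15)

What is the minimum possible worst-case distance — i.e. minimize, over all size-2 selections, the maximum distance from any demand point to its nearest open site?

Open {B, C}.
  Farthest demand point is #4 at distance 10 (to C); all others are ≤ 10.
With {B, D} the worst case is 11.
With {A, E} the worst case is 12.
No size-2 selection achieves below 10.

10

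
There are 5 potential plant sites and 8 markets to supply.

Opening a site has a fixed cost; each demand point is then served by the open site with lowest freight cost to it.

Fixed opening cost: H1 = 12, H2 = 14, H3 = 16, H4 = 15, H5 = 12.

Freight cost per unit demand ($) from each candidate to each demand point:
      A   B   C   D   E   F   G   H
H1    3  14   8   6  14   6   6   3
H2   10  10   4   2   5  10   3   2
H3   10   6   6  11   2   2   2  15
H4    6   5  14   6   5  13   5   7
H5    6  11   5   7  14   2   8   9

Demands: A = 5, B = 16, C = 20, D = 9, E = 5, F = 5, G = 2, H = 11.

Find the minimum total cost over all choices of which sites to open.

Open {H1, H2, H3, H4}: assign each demand point to its cheapest open site.
  A→H1 5×3=15, B→H4 16×5=80, C→H2 20×4=80, D→H2 9×2=18, E→H3 5×2=10, F→H3 5×2=10, G→H3 2×2=4, H→H2 11×2=22
  freight cost 239, fixed 57 → total 296.
Compare {H1, H2, H3}: freight cost 255 + fixed 42 = 297.
Compare {H2, H3, H4}: freight cost 254 + fixed 45 = 299.
Compare {H1, H2, H3, H4, H5}: freight cost 239 + fixed 69 = 308.
All other subsets cost ≥ 297. Minimum total cost: 296.

296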